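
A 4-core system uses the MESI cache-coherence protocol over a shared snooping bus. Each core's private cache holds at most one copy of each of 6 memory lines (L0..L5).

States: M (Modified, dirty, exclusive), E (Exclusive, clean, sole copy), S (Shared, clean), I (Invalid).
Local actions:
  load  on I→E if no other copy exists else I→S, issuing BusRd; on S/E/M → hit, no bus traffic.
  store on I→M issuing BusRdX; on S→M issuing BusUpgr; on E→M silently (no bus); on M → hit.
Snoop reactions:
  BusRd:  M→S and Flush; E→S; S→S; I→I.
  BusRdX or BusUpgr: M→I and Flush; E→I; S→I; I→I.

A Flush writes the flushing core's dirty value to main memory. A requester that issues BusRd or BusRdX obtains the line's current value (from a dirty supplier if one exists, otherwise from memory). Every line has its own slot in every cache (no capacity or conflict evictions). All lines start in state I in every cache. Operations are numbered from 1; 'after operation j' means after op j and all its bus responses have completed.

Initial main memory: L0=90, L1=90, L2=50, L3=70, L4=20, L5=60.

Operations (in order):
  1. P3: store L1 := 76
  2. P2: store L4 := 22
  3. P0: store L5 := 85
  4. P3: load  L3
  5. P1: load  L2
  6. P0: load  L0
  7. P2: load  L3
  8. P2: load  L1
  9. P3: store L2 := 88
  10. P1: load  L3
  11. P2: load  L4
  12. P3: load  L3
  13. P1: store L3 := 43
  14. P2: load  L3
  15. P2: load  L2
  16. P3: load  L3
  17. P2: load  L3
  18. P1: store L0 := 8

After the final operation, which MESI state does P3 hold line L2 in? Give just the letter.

  op1 P3: store L1 := 76 → I/I/I/M on L1; bus BusRdX; mem=90
  op2 P2: store L4 := 22 → I/I/M/I on L4; bus BusRdX; mem=20
  op3 P0: store L5 := 85 → M/I/I/I on L5; bus BusRdX; mem=60
  op4 P3: load  L3 → I/I/I/E on L3; bus BusRd; mem=70
  op5 P1: load  L2 → I/E/I/I on L2; bus BusRd; mem=50
  op6 P0: load  L0 → E/I/I/I on L0; bus BusRd; mem=90
  op7 P2: load  L3 → I/I/S/S on L3; bus BusRd; mem=70
  op8 P2: load  L1 → I/I/S/S on L1; bus BusRd Flush; mem=76
  op9 P3: store L2 := 88 → I/I/I/M on L2; bus BusRdX; mem=50
  op10 P1: load  L3 → I/S/S/S on L3; bus BusRd; mem=70
  op11 P2: load  L4 → I/I/M/I on L4; bus (none); mem=20
  op12 P3: load  L3 → I/S/S/S on L3; bus (none); mem=70
  op13 P1: store L3 := 43 → I/M/I/I on L3; bus BusUpgr; mem=70
  op14 P2: load  L3 → I/S/S/I on L3; bus BusRd Flush; mem=43
  op15 P2: load  L2 → I/I/S/S on L2; bus BusRd Flush; mem=88
  op16 P3: load  L3 → I/S/S/S on L3; bus BusRd; mem=43
  op17 P2: load  L3 → I/S/S/S on L3; bus (none); mem=43
  op18 P1: store L0 := 8 → I/M/I/I on L0; bus BusRdX; mem=90

state = S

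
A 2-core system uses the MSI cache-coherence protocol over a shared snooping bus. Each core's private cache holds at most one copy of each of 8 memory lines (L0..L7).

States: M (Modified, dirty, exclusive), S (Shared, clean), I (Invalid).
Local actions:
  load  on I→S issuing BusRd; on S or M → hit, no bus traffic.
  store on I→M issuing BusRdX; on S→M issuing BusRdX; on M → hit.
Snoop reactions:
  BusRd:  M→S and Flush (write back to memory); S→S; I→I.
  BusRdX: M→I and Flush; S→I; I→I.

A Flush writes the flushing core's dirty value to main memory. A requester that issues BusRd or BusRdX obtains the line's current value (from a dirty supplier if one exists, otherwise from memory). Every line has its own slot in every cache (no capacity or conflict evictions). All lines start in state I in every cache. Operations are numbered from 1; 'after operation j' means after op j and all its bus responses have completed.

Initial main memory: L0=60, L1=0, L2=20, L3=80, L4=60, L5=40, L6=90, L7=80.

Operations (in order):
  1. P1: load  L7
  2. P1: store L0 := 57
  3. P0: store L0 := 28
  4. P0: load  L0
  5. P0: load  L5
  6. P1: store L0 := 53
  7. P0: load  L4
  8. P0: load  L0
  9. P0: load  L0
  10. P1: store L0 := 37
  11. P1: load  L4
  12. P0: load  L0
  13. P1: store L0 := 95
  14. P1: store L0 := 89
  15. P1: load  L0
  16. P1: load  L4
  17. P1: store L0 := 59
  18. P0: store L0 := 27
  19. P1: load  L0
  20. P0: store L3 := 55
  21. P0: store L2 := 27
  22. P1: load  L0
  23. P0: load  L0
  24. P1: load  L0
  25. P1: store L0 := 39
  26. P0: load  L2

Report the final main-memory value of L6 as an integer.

step 1: P1: load  L7  ⟶  IS  (L7)  txn=BusRd  M[L7]=80
step 2: P1: store L0 := 57  ⟶  IM  (L0)  txn=BusRdX  M[L0]=60
step 3: P0: store L0 := 28  ⟶  MI  (L0)  txn=BusRdX+Flush  M[L0]=57
step 4: P0: load  L0  ⟶  MI  (L0)  txn=∅  M[L0]=57
step 5: P0: load  L5  ⟶  SI  (L5)  txn=BusRd  M[L5]=40
step 6: P1: store L0 := 53  ⟶  IM  (L0)  txn=BusRdX+Flush  M[L0]=28
step 7: P0: load  L4  ⟶  SI  (L4)  txn=BusRd  M[L4]=60
step 8: P0: load  L0  ⟶  SS  (L0)  txn=BusRd+Flush  M[L0]=53
step 9: P0: load  L0  ⟶  SS  (L0)  txn=∅  M[L0]=53
step 10: P1: store L0 := 37  ⟶  IM  (L0)  txn=BusRdX  M[L0]=53
step 11: P1: load  L4  ⟶  SS  (L4)  txn=BusRd  M[L4]=60
step 12: P0: load  L0  ⟶  SS  (L0)  txn=BusRd+Flush  M[L0]=37
step 13: P1: store L0 := 95  ⟶  IM  (L0)  txn=BusRdX  M[L0]=37
step 14: P1: store L0 := 89  ⟶  IM  (L0)  txn=∅  M[L0]=37
step 15: P1: load  L0  ⟶  IM  (L0)  txn=∅  M[L0]=37
step 16: P1: load  L4  ⟶  SS  (L4)  txn=∅  M[L4]=60
step 17: P1: store L0 := 59  ⟶  IM  (L0)  txn=∅  M[L0]=37
step 18: P0: store L0 := 27  ⟶  MI  (L0)  txn=BusRdX+Flush  M[L0]=59
step 19: P1: load  L0  ⟶  SS  (L0)  txn=BusRd+Flush  M[L0]=27
step 20: P0: store L3 := 55  ⟶  MI  (L3)  txn=BusRdX  M[L3]=80
step 21: P0: store L2 := 27  ⟶  MI  (L2)  txn=BusRdX  M[L2]=20
step 22: P1: load  L0  ⟶  SS  (L0)  txn=∅  M[L0]=27
step 23: P0: load  L0  ⟶  SS  (L0)  txn=∅  M[L0]=27
step 24: P1: load  L0  ⟶  SS  (L0)  txn=∅  M[L0]=27
step 25: P1: store L0 := 39  ⟶  IM  (L0)  txn=BusRdX  M[L0]=27
step 26: P0: load  L2  ⟶  MI  (L2)  txn=∅  M[L2]=20

memory[L6] = 90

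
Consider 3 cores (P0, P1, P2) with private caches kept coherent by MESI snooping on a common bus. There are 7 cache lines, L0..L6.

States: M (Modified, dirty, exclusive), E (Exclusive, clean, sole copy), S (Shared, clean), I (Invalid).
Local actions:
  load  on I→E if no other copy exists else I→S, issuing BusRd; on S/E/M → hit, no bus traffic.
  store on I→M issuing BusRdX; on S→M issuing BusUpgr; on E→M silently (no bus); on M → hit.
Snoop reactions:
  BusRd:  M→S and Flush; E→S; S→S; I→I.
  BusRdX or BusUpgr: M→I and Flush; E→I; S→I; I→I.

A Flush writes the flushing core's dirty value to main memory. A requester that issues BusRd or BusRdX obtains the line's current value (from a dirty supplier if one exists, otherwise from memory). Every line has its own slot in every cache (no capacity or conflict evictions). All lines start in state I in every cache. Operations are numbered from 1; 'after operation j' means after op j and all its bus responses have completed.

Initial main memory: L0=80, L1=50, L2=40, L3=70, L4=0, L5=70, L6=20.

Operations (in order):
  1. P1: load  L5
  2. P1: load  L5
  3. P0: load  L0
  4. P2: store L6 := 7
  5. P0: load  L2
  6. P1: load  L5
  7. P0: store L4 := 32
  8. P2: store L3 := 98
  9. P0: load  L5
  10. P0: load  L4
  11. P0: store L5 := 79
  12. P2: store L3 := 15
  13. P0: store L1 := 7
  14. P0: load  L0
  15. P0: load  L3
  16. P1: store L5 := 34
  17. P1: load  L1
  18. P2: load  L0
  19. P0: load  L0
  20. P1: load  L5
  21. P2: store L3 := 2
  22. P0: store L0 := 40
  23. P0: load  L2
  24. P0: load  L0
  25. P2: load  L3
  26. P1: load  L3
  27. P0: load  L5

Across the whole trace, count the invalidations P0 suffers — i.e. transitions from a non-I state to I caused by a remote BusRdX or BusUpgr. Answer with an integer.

invalidations = 2

1. P1: load  L5  bus=[BusRd]  L5: P0=I P1=E P2=I  mem[L5]=70
2. P1: load  L5  bus=[-]  L5: P0=I P1=E P2=I  mem[L5]=70
3. P0: load  L0  bus=[BusRd]  L0: P0=E P1=I P2=I  mem[L0]=80
4. P2: store L6 := 7  bus=[BusRdX]  L6: P0=I P1=I P2=M  mem[L6]=20
5. P0: load  L2  bus=[BusRd]  L2: P0=E P1=I P2=I  mem[L2]=40
6. P1: load  L5  bus=[-]  L5: P0=I P1=E P2=I  mem[L5]=70
7. P0: store L4 := 32  bus=[BusRdX]  L4: P0=M P1=I P2=I  mem[L4]=0
8. P2: store L3 := 98  bus=[BusRdX]  L3: P0=I P1=I P2=M  mem[L3]=70
9. P0: load  L5  bus=[BusRd]  L5: P0=S P1=S P2=I  mem[L5]=70
10. P0: load  L4  bus=[-]  L4: P0=M P1=I P2=I  mem[L4]=0
11. P0: store L5 := 79  bus=[BusUpgr]  L5: P0=M P1=I P2=I  mem[L5]=70
12. P2: store L3 := 15  bus=[-]  L3: P0=I P1=I P2=M  mem[L3]=70
13. P0: store L1 := 7  bus=[BusRdX]  L1: P0=M P1=I P2=I  mem[L1]=50
14. P0: load  L0  bus=[-]  L0: P0=E P1=I P2=I  mem[L0]=80
15. P0: load  L3  bus=[BusRd,Flush]  L3: P0=S P1=I P2=S  mem[L3]=15
16. P1: store L5 := 34  bus=[BusRdX,Flush]  L5: P0=I P1=M P2=I  mem[L5]=79
17. P1: load  L1  bus=[BusRd,Flush]  L1: P0=S P1=S P2=I  mem[L1]=7
18. P2: load  L0  bus=[BusRd]  L0: P0=S P1=I P2=S  mem[L0]=80
19. P0: load  L0  bus=[-]  L0: P0=S P1=I P2=S  mem[L0]=80
20. P1: load  L5  bus=[-]  L5: P0=I P1=M P2=I  mem[L5]=79
21. P2: store L3 := 2  bus=[BusUpgr]  L3: P0=I P1=I P2=M  mem[L3]=15
22. P0: store L0 := 40  bus=[BusUpgr]  L0: P0=M P1=I P2=I  mem[L0]=80
23. P0: load  L2  bus=[-]  L2: P0=E P1=I P2=I  mem[L2]=40
24. P0: load  L0  bus=[-]  L0: P0=M P1=I P2=I  mem[L0]=80
25. P2: load  L3  bus=[-]  L3: P0=I P1=I P2=M  mem[L3]=15
26. P1: load  L3  bus=[BusRd,Flush]  L3: P0=I P1=S P2=S  mem[L3]=2
27. P0: load  L5  bus=[BusRd,Flush]  L5: P0=S P1=S P2=I  mem[L5]=34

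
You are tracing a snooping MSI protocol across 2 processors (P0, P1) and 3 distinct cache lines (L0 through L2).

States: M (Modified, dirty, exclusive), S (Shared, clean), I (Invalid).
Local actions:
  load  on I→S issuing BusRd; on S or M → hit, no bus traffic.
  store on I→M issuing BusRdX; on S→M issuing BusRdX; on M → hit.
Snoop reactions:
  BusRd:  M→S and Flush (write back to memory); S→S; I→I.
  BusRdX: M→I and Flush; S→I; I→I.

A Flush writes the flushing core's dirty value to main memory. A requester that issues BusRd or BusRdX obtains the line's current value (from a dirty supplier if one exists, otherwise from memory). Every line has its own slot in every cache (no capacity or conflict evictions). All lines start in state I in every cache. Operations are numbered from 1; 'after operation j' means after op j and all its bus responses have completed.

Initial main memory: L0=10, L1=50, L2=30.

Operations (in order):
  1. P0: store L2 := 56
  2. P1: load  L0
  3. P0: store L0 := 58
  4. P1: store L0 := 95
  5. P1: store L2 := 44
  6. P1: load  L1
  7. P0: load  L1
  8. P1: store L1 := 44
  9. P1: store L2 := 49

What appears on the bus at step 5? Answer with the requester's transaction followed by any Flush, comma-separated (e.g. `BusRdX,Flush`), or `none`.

bus = BusRdX,Flush

1. P0: store L2 := 56  bus=[BusRdX]  L2: P0=M P1=I  mem[L2]=30
2. P1: load  L0  bus=[BusRd]  L0: P0=I P1=S  mem[L0]=10
3. P0: store L0 := 58  bus=[BusRdX]  L0: P0=M P1=I  mem[L0]=10
4. P1: store L0 := 95  bus=[BusRdX,Flush]  L0: P0=I P1=M  mem[L0]=58
5. P1: store L2 := 44  bus=[BusRdX,Flush]  L2: P0=I P1=M  mem[L2]=56
6. P1: load  L1  bus=[BusRd]  L1: P0=I P1=S  mem[L1]=50
7. P0: load  L1  bus=[BusRd]  L1: P0=S P1=S  mem[L1]=50
8. P1: store L1 := 44  bus=[BusRdX]  L1: P0=I P1=M  mem[L1]=50
9. P1: store L2 := 49  bus=[-]  L2: P0=I P1=M  mem[L2]=56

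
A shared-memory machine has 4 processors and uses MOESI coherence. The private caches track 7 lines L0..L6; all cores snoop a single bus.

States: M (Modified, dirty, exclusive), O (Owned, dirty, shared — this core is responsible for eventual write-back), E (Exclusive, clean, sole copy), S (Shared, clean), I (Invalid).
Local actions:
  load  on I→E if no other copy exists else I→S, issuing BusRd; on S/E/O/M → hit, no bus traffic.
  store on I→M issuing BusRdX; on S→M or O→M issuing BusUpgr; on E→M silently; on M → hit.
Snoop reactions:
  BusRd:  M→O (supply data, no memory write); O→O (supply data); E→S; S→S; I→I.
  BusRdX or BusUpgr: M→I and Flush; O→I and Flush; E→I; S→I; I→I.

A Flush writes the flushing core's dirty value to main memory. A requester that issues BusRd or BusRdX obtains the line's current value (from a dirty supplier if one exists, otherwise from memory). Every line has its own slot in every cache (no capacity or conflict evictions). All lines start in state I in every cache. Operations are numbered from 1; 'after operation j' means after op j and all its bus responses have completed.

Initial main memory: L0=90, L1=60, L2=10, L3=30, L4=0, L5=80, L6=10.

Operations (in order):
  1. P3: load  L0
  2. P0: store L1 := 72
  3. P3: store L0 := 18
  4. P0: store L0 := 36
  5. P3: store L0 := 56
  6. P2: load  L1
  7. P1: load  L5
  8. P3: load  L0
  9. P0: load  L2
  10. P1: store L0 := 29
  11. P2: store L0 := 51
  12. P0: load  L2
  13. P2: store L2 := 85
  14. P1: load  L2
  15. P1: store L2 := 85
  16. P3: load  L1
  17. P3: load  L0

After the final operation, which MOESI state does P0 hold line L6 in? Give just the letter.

[1] P3: load  L0 | P0:I, P1:I, P2:I, P3:E(90) | bus: BusRd
[2] P0: store L1 := 72 | P0:M(72), P1:I, P2:I, P3:I | bus: BusRdX
[3] P3: store L0 := 18 | P0:I, P1:I, P2:I, P3:M(18) | bus: none
[4] P0: store L0 := 36 | P0:M(36), P1:I, P2:I, P3:I | bus: BusRdX,Flush
[5] P3: store L0 := 56 | P0:I, P1:I, P2:I, P3:M(56) | bus: BusRdX,Flush
[6] P2: load  L1 | P0:O(72), P1:I, P2:S(72), P3:I | bus: BusRd
[7] P1: load  L5 | P0:I, P1:E(80), P2:I, P3:I | bus: BusRd
[8] P3: load  L0 | P0:I, P1:I, P2:I, P3:M(56) | bus: none
[9] P0: load  L2 | P0:E(10), P1:I, P2:I, P3:I | bus: BusRd
[10] P1: store L0 := 29 | P0:I, P1:M(29), P2:I, P3:I | bus: BusRdX,Flush
[11] P2: store L0 := 51 | P0:I, P1:I, P2:M(51), P3:I | bus: BusRdX,Flush
[12] P0: load  L2 | P0:E(10), P1:I, P2:I, P3:I | bus: none
[13] P2: store L2 := 85 | P0:I, P1:I, P2:M(85), P3:I | bus: BusRdX
[14] P1: load  L2 | P0:I, P1:S(85), P2:O(85), P3:I | bus: BusRd
[15] P1: store L2 := 85 | P0:I, P1:M(85), P2:I, P3:I | bus: BusUpgr,Flush
[16] P3: load  L1 | P0:O(72), P1:I, P2:S(72), P3:S(72) | bus: BusRd
[17] P3: load  L0 | P0:I, P1:I, P2:O(51), P3:S(51) | bus: BusRd

state = I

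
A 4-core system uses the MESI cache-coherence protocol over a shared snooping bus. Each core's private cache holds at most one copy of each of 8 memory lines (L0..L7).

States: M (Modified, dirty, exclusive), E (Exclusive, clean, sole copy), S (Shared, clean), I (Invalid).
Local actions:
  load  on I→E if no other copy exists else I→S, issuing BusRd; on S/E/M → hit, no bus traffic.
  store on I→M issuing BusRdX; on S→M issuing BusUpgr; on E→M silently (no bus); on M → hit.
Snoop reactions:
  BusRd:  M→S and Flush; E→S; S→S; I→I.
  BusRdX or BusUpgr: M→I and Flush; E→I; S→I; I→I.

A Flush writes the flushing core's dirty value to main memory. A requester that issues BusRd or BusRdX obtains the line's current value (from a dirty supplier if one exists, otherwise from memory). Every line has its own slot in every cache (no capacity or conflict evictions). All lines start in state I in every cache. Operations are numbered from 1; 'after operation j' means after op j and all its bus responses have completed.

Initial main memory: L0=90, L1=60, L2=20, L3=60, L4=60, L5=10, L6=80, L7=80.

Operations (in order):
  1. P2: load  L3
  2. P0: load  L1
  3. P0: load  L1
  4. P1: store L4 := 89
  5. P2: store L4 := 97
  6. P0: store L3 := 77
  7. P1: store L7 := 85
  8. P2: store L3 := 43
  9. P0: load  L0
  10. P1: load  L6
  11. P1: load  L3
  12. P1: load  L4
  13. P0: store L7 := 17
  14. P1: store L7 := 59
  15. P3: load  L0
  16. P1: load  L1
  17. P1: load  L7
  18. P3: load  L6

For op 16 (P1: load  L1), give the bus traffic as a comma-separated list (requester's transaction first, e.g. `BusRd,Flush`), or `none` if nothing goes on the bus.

bus = BusRd

step 1: P2: load  L3  ⟶  IIEI  (L3)  txn=BusRd  M[L3]=60
step 2: P0: load  L1  ⟶  EIII  (L1)  txn=BusRd  M[L1]=60
step 3: P0: load  L1  ⟶  EIII  (L1)  txn=∅  M[L1]=60
step 4: P1: store L4 := 89  ⟶  IMII  (L4)  txn=BusRdX  M[L4]=60
step 5: P2: store L4 := 97  ⟶  IIMI  (L4)  txn=BusRdX+Flush  M[L4]=89
step 6: P0: store L3 := 77  ⟶  MIII  (L3)  txn=BusRdX  M[L3]=60
step 7: P1: store L7 := 85  ⟶  IMII  (L7)  txn=BusRdX  M[L7]=80
step 8: P2: store L3 := 43  ⟶  IIMI  (L3)  txn=BusRdX+Flush  M[L3]=77
step 9: P0: load  L0  ⟶  EIII  (L0)  txn=BusRd  M[L0]=90
step 10: P1: load  L6  ⟶  IEII  (L6)  txn=BusRd  M[L6]=80
step 11: P1: load  L3  ⟶  ISSI  (L3)  txn=BusRd+Flush  M[L3]=43
step 12: P1: load  L4  ⟶  ISSI  (L4)  txn=BusRd+Flush  M[L4]=97
step 13: P0: store L7 := 17  ⟶  MIII  (L7)  txn=BusRdX+Flush  M[L7]=85
step 14: P1: store L7 := 59  ⟶  IMII  (L7)  txn=BusRdX+Flush  M[L7]=17
step 15: P3: load  L0  ⟶  SIIS  (L0)  txn=BusRd  M[L0]=90
step 16: P1: load  L1  ⟶  SSII  (L1)  txn=BusRd  M[L1]=60
step 17: P1: load  L7  ⟶  IMII  (L7)  txn=∅  M[L7]=17
step 18: P3: load  L6  ⟶  ISIS  (L6)  txn=BusRd  M[L6]=80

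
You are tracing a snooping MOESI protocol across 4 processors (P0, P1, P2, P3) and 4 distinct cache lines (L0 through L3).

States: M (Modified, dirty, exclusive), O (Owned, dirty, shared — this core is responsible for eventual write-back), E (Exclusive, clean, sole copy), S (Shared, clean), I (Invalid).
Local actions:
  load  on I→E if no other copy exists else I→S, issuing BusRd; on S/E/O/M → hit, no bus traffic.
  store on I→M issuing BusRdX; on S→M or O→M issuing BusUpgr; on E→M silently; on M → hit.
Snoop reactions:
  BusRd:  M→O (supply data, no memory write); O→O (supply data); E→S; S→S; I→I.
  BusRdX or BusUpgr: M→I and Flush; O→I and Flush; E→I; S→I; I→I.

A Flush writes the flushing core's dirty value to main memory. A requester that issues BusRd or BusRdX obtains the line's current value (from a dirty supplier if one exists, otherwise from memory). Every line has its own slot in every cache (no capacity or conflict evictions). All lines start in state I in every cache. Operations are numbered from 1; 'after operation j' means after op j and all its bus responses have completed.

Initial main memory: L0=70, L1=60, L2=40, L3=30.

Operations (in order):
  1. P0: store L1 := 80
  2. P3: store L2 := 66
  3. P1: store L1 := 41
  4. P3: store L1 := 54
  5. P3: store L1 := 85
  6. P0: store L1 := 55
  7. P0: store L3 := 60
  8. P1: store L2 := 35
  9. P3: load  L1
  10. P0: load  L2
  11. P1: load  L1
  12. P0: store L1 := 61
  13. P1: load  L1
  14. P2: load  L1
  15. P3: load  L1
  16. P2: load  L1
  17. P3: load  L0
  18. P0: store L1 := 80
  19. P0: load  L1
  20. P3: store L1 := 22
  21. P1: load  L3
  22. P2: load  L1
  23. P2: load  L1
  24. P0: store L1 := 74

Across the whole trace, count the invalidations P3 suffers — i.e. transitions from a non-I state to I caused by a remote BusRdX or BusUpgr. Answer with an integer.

step 1: P0: store L1 := 80  ⟶  MIII  (L1)  txn=BusRdX  M[L1]=60
step 2: P3: store L2 := 66  ⟶  IIIM  (L2)  txn=BusRdX  M[L2]=40
step 3: P1: store L1 := 41  ⟶  IMII  (L1)  txn=BusRdX+Flush  M[L1]=80
step 4: P3: store L1 := 54  ⟶  IIIM  (L1)  txn=BusRdX+Flush  M[L1]=41
step 5: P3: store L1 := 85  ⟶  IIIM  (L1)  txn=∅  M[L1]=41
step 6: P0: store L1 := 55  ⟶  MIII  (L1)  txn=BusRdX+Flush  M[L1]=85
step 7: P0: store L3 := 60  ⟶  MIII  (L3)  txn=BusRdX  M[L3]=30
step 8: P1: store L2 := 35  ⟶  IMII  (L2)  txn=BusRdX+Flush  M[L2]=66
step 9: P3: load  L1  ⟶  OIIS  (L1)  txn=BusRd  M[L1]=85
step 10: P0: load  L2  ⟶  SOII  (L2)  txn=BusRd  M[L2]=66
step 11: P1: load  L1  ⟶  OSIS  (L1)  txn=BusRd  M[L1]=85
step 12: P0: store L1 := 61  ⟶  MIII  (L1)  txn=BusUpgr  M[L1]=85
step 13: P1: load  L1  ⟶  OSII  (L1)  txn=BusRd  M[L1]=85
step 14: P2: load  L1  ⟶  OSSI  (L1)  txn=BusRd  M[L1]=85
step 15: P3: load  L1  ⟶  OSSS  (L1)  txn=BusRd  M[L1]=85
step 16: P2: load  L1  ⟶  OSSS  (L1)  txn=∅  M[L1]=85
step 17: P3: load  L0  ⟶  IIIE  (L0)  txn=BusRd  M[L0]=70
step 18: P0: store L1 := 80  ⟶  MIII  (L1)  txn=BusUpgr  M[L1]=85
step 19: P0: load  L1  ⟶  MIII  (L1)  txn=∅  M[L1]=85
step 20: P3: store L1 := 22  ⟶  IIIM  (L1)  txn=BusRdX+Flush  M[L1]=80
step 21: P1: load  L3  ⟶  OSII  (L3)  txn=BusRd  M[L3]=30
step 22: P2: load  L1  ⟶  IISO  (L1)  txn=BusRd  M[L1]=80
step 23: P2: load  L1  ⟶  IISO  (L1)  txn=∅  M[L1]=80
step 24: P0: store L1 := 74  ⟶  MIII  (L1)  txn=BusRdX+Flush  M[L1]=22

invalidations = 5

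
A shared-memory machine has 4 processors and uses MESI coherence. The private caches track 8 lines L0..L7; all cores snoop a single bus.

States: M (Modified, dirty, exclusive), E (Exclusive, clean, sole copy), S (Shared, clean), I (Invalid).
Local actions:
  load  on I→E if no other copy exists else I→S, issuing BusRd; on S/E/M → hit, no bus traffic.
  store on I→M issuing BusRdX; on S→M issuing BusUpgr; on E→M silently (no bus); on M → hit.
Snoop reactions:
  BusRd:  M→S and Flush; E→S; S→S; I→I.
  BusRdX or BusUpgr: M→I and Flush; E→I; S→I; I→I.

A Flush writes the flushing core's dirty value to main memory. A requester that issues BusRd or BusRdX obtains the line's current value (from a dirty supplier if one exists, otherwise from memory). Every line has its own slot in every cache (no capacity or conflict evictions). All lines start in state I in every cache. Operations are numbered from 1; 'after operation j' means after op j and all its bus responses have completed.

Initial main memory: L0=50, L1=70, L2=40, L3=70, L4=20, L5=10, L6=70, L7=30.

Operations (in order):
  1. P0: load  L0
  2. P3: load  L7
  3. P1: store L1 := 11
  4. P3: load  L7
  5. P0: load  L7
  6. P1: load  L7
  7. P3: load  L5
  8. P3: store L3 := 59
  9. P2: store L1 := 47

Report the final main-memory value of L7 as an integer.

memory[L7] = 30

step 1: P0: load  L0  ⟶  EIII  (L0)  txn=BusRd  M[L0]=50
step 2: P3: load  L7  ⟶  IIIE  (L7)  txn=BusRd  M[L7]=30
step 3: P1: store L1 := 11  ⟶  IMII  (L1)  txn=BusRdX  M[L1]=70
step 4: P3: load  L7  ⟶  IIIE  (L7)  txn=∅  M[L7]=30
step 5: P0: load  L7  ⟶  SIIS  (L7)  txn=BusRd  M[L7]=30
step 6: P1: load  L7  ⟶  SSIS  (L7)  txn=BusRd  M[L7]=30
step 7: P3: load  L5  ⟶  IIIE  (L5)  txn=BusRd  M[L5]=10
step 8: P3: store L3 := 59  ⟶  IIIM  (L3)  txn=BusRdX  M[L3]=70
step 9: P2: store L1 := 47  ⟶  IIMI  (L1)  txn=BusRdX+Flush  M[L1]=11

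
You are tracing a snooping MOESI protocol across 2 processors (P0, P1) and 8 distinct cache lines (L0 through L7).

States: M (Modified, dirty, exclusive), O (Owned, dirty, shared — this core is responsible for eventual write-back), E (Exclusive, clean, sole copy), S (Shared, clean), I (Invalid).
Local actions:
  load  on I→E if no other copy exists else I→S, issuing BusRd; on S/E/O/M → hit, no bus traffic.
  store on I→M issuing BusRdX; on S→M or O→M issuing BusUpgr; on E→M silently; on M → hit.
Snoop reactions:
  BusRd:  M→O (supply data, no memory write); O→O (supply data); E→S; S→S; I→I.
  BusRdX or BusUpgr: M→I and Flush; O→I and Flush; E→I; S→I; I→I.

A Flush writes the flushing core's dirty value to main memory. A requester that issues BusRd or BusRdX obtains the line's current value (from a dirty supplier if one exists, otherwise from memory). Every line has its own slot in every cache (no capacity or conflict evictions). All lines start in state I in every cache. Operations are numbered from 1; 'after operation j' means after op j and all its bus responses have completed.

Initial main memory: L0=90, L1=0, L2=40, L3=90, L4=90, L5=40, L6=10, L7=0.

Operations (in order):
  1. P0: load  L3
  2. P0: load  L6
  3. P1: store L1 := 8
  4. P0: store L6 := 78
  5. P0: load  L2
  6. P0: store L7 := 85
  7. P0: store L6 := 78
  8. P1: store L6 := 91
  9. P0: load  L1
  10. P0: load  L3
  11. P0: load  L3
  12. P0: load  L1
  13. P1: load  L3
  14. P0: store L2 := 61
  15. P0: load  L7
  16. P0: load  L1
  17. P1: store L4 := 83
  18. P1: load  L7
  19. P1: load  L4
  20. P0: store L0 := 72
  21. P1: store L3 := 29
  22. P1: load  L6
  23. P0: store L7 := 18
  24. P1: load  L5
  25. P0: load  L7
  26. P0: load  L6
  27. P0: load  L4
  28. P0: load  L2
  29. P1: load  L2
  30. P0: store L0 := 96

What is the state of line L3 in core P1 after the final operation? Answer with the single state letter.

  op1 P0: load  L3 → E/I on L3; bus BusRd; mem=90
  op2 P0: load  L6 → E/I on L6; bus BusRd; mem=10
  op3 P1: store L1 := 8 → I/M on L1; bus BusRdX; mem=0
  op4 P0: store L6 := 78 → M/I on L6; bus (none); mem=10
  op5 P0: load  L2 → E/I on L2; bus BusRd; mem=40
  op6 P0: store L7 := 85 → M/I on L7; bus BusRdX; mem=0
  op7 P0: store L6 := 78 → M/I on L6; bus (none); mem=10
  op8 P1: store L6 := 91 → I/M on L6; bus BusRdX Flush; mem=78
  op9 P0: load  L1 → S/O on L1; bus BusRd; mem=0
  op10 P0: load  L3 → E/I on L3; bus (none); mem=90
  op11 P0: load  L3 → E/I on L3; bus (none); mem=90
  op12 P0: load  L1 → S/O on L1; bus (none); mem=0
  op13 P1: load  L3 → S/S on L3; bus BusRd; mem=90
  op14 P0: store L2 := 61 → M/I on L2; bus (none); mem=40
  op15 P0: load  L7 → M/I on L7; bus (none); mem=0
  op16 P0: load  L1 → S/O on L1; bus (none); mem=0
  op17 P1: store L4 := 83 → I/M on L4; bus BusRdX; mem=90
  op18 P1: load  L7 → O/S on L7; bus BusRd; mem=0
  op19 P1: load  L4 → I/M on L4; bus (none); mem=90
  op20 P0: store L0 := 72 → M/I on L0; bus BusRdX; mem=90
  op21 P1: store L3 := 29 → I/M on L3; bus BusUpgr; mem=90
  op22 P1: load  L6 → I/M on L6; bus (none); mem=78
  op23 P0: store L7 := 18 → M/I on L7; bus BusUpgr; mem=0
  op24 P1: load  L5 → I/E on L5; bus BusRd; mem=40
  op25 P0: load  L7 → M/I on L7; bus (none); mem=0
  op26 P0: load  L6 → S/O on L6; bus BusRd; mem=78
  op27 P0: load  L4 → S/O on L4; bus BusRd; mem=90
  op28 P0: load  L2 → M/I on L2; bus (none); mem=40
  op29 P1: load  L2 → O/S on L2; bus BusRd; mem=40
  op30 P0: store L0 := 96 → M/I on L0; bus (none); mem=90

state = M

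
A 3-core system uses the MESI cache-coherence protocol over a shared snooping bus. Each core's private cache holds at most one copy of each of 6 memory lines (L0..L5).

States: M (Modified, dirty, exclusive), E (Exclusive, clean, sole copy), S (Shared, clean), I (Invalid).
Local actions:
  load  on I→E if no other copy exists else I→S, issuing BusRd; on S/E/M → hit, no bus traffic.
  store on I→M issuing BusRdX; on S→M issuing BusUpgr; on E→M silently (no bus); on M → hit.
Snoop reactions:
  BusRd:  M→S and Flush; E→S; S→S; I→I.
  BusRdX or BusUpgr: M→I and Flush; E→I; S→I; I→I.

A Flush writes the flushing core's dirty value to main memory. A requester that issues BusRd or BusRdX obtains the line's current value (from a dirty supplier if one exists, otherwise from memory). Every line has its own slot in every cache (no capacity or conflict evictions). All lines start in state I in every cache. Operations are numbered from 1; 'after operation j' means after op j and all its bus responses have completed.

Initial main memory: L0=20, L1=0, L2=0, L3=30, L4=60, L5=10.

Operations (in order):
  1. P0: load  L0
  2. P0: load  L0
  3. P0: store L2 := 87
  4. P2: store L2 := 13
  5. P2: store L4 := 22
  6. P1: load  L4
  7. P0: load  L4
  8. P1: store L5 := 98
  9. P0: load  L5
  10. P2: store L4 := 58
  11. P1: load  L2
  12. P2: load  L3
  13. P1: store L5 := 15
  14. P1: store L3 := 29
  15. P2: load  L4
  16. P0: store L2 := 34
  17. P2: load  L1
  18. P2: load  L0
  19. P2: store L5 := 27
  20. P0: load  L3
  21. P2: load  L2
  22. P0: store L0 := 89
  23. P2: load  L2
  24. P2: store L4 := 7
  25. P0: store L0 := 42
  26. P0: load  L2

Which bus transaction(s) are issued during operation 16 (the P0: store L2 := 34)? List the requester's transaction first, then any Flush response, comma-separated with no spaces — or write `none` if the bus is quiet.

1. P0: load  L0  bus=[BusRd]  L0: P0=E P1=I P2=I  mem[L0]=20
2. P0: load  L0  bus=[-]  L0: P0=E P1=I P2=I  mem[L0]=20
3. P0: store L2 := 87  bus=[BusRdX]  L2: P0=M P1=I P2=I  mem[L2]=0
4. P2: store L2 := 13  bus=[BusRdX,Flush]  L2: P0=I P1=I P2=M  mem[L2]=87
5. P2: store L4 := 22  bus=[BusRdX]  L4: P0=I P1=I P2=M  mem[L4]=60
6. P1: load  L4  bus=[BusRd,Flush]  L4: P0=I P1=S P2=S  mem[L4]=22
7. P0: load  L4  bus=[BusRd]  L4: P0=S P1=S P2=S  mem[L4]=22
8. P1: store L5 := 98  bus=[BusRdX]  L5: P0=I P1=M P2=I  mem[L5]=10
9. P0: load  L5  bus=[BusRd,Flush]  L5: P0=S P1=S P2=I  mem[L5]=98
10. P2: store L4 := 58  bus=[BusUpgr]  L4: P0=I P1=I P2=M  mem[L4]=22
11. P1: load  L2  bus=[BusRd,Flush]  L2: P0=I P1=S P2=S  mem[L2]=13
12. P2: load  L3  bus=[BusRd]  L3: P0=I P1=I P2=E  mem[L3]=30
13. P1: store L5 := 15  bus=[BusUpgr]  L5: P0=I P1=M P2=I  mem[L5]=98
14. P1: store L3 := 29  bus=[BusRdX]  L3: P0=I P1=M P2=I  mem[L3]=30
15. P2: load  L4  bus=[-]  L4: P0=I P1=I P2=M  mem[L4]=22
16. P0: store L2 := 34  bus=[BusRdX]  L2: P0=M P1=I P2=I  mem[L2]=13
17. P2: load  L1  bus=[BusRd]  L1: P0=I P1=I P2=E  mem[L1]=0
18. P2: load  L0  bus=[BusRd]  L0: P0=S P1=I P2=S  mem[L0]=20
19. P2: store L5 := 27  bus=[BusRdX,Flush]  L5: P0=I P1=I P2=M  mem[L5]=15
20. P0: load  L3  bus=[BusRd,Flush]  L3: P0=S P1=S P2=I  mem[L3]=29
21. P2: load  L2  bus=[BusRd,Flush]  L2: P0=S P1=I P2=S  mem[L2]=34
22. P0: store L0 := 89  bus=[BusUpgr]  L0: P0=M P1=I P2=I  mem[L0]=20
23. P2: load  L2  bus=[-]  L2: P0=S P1=I P2=S  mem[L2]=34
24. P2: store L4 := 7  bus=[-]  L4: P0=I P1=I P2=M  mem[L4]=22
25. P0: store L0 := 42  bus=[-]  L0: P0=M P1=I P2=I  mem[L0]=20
26. P0: load  L2  bus=[-]  L2: P0=S P1=I P2=S  mem[L2]=34

bus = BusRdX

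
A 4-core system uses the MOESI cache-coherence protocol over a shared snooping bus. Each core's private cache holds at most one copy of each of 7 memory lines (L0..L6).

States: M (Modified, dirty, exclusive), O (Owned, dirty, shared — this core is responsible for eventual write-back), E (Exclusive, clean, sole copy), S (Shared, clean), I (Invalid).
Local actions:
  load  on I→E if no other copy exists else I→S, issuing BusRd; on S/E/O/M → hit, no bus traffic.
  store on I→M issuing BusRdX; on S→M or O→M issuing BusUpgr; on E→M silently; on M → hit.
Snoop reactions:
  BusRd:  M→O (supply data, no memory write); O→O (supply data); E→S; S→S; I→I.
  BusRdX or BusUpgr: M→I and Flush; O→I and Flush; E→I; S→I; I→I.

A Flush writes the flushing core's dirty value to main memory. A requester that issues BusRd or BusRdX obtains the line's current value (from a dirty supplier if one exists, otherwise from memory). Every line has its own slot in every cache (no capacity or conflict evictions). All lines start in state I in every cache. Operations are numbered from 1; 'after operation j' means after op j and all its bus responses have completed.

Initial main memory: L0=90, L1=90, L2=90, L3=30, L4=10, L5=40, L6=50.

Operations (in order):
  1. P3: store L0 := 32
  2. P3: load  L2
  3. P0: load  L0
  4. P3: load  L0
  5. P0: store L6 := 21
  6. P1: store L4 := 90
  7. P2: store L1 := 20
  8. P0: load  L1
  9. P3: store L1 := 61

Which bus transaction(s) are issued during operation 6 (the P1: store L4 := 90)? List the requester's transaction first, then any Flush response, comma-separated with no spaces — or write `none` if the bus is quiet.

bus = BusRdX

  op1 P3: store L0 := 32 → I/I/I/M on L0; bus BusRdX; mem=90
  op2 P3: load  L2 → I/I/I/E on L2; bus BusRd; mem=90
  op3 P0: load  L0 → S/I/I/O on L0; bus BusRd; mem=90
  op4 P3: load  L0 → S/I/I/O on L0; bus (none); mem=90
  op5 P0: store L6 := 21 → M/I/I/I on L6; bus BusRdX; mem=50
  op6 P1: store L4 := 90 → I/M/I/I on L4; bus BusRdX; mem=10
  op7 P2: store L1 := 20 → I/I/M/I on L1; bus BusRdX; mem=90
  op8 P0: load  L1 → S/I/O/I on L1; bus BusRd; mem=90
  op9 P3: store L1 := 61 → I/I/I/M on L1; bus BusRdX Flush; mem=20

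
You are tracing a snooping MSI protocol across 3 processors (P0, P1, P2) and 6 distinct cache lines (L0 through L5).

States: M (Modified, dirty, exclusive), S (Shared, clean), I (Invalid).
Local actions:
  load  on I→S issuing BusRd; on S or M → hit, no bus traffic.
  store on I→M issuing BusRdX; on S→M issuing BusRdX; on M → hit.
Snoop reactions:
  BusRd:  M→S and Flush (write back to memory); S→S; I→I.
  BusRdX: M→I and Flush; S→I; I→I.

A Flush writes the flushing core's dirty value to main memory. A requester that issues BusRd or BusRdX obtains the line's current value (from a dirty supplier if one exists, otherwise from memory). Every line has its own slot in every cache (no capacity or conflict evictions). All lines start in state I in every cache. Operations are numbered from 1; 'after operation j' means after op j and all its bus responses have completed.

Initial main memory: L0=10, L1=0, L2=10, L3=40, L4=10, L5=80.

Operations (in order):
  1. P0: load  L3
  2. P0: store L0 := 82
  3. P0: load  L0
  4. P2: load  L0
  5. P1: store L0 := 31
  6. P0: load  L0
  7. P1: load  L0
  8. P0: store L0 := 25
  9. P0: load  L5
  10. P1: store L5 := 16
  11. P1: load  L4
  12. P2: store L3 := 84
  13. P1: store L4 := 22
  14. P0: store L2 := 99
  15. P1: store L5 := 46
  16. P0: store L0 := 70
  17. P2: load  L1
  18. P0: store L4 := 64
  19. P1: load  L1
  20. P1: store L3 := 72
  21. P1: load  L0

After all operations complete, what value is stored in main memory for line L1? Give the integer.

memory[L1] = 0

[1] P0: load  L3 | P0:S(40), P1:I, P2:I | bus: BusRd
[2] P0: store L0 := 82 | P0:M(82), P1:I, P2:I | bus: BusRdX
[3] P0: load  L0 | P0:M(82), P1:I, P2:I | bus: none
[4] P2: load  L0 | P0:S(82), P1:I, P2:S(82) | bus: BusRd,Flush
[5] P1: store L0 := 31 | P0:I, P1:M(31), P2:I | bus: BusRdX
[6] P0: load  L0 | P0:S(31), P1:S(31), P2:I | bus: BusRd,Flush
[7] P1: load  L0 | P0:S(31), P1:S(31), P2:I | bus: none
[8] P0: store L0 := 25 | P0:M(25), P1:I, P2:I | bus: BusRdX
[9] P0: load  L5 | P0:S(80), P1:I, P2:I | bus: BusRd
[10] P1: store L5 := 16 | P0:I, P1:M(16), P2:I | bus: BusRdX
[11] P1: load  L4 | P0:I, P1:S(10), P2:I | bus: BusRd
[12] P2: store L3 := 84 | P0:I, P1:I, P2:M(84) | bus: BusRdX
[13] P1: store L4 := 22 | P0:I, P1:M(22), P2:I | bus: BusRdX
[14] P0: store L2 := 99 | P0:M(99), P1:I, P2:I | bus: BusRdX
[15] P1: store L5 := 46 | P0:I, P1:M(46), P2:I | bus: none
[16] P0: store L0 := 70 | P0:M(70), P1:I, P2:I | bus: none
[17] P2: load  L1 | P0:I, P1:I, P2:S(0) | bus: BusRd
[18] P0: store L4 := 64 | P0:M(64), P1:I, P2:I | bus: BusRdX,Flush
[19] P1: load  L1 | P0:I, P1:S(0), P2:S(0) | bus: BusRd
[20] P1: store L3 := 72 | P0:I, P1:M(72), P2:I | bus: BusRdX,Flush
[21] P1: load  L0 | P0:S(70), P1:S(70), P2:I | bus: BusRd,Flush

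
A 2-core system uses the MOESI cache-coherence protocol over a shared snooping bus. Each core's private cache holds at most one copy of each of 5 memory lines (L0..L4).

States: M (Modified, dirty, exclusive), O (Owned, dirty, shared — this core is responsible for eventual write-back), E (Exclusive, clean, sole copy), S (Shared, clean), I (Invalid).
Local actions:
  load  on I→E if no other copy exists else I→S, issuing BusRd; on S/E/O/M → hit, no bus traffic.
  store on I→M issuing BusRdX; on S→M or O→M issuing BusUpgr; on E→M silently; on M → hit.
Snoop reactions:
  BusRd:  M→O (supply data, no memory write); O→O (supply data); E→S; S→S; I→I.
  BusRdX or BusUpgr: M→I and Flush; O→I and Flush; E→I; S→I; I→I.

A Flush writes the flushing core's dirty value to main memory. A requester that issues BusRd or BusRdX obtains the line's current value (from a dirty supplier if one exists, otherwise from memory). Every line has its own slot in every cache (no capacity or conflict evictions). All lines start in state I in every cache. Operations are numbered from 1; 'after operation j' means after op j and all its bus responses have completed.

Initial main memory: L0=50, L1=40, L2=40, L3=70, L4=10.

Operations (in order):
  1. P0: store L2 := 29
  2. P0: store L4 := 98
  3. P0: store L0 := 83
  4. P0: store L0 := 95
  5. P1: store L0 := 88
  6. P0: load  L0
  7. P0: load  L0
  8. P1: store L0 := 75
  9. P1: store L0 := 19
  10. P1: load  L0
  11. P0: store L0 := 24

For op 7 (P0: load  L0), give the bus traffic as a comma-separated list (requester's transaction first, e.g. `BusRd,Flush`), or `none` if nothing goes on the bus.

  op1 P0: store L2 := 29 → M/I on L2; bus BusRdX; mem=40
  op2 P0: store L4 := 98 → M/I on L4; bus BusRdX; mem=10
  op3 P0: store L0 := 83 → M/I on L0; bus BusRdX; mem=50
  op4 P0: store L0 := 95 → M/I on L0; bus (none); mem=50
  op5 P1: store L0 := 88 → I/M on L0; bus BusRdX Flush; mem=95
  op6 P0: load  L0 → S/O on L0; bus BusRd; mem=95
  op7 P0: load  L0 → S/O on L0; bus (none); mem=95
  op8 P1: store L0 := 75 → I/M on L0; bus BusUpgr; mem=95
  op9 P1: store L0 := 19 → I/M on L0; bus (none); mem=95
  op10 P1: load  L0 → I/M on L0; bus (none); mem=95
  op11 P0: store L0 := 24 → M/I on L0; bus BusRdX Flush; mem=19

bus = none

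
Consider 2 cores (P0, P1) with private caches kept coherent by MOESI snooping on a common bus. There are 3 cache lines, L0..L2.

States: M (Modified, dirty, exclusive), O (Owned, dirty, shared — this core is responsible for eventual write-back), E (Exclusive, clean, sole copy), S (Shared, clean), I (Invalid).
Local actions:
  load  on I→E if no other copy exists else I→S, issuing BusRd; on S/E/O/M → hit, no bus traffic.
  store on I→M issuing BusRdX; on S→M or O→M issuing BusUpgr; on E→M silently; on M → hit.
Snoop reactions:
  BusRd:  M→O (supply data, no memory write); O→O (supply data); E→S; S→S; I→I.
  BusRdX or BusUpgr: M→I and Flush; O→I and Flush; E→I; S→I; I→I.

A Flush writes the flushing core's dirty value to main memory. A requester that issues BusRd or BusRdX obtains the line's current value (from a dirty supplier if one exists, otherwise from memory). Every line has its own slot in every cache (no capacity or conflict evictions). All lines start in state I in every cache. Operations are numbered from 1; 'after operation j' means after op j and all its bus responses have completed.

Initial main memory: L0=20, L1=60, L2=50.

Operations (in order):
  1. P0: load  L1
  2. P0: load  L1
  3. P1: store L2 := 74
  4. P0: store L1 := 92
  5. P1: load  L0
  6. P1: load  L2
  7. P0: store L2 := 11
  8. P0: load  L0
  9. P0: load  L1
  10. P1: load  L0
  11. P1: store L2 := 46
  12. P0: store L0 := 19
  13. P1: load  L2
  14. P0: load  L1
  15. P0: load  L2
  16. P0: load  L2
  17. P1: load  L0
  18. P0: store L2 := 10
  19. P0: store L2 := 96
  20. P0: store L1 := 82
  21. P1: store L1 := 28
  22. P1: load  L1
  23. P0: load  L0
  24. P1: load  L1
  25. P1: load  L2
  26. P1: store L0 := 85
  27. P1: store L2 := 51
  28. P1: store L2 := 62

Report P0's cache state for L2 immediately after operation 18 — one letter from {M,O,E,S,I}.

  op1 P0: load  L1 → E/I on L1; bus BusRd; mem=60
  op2 P0: load  L1 → E/I on L1; bus (none); mem=60
  op3 P1: store L2 := 74 → I/M on L2; bus BusRdX; mem=50
  op4 P0: store L1 := 92 → M/I on L1; bus (none); mem=60
  op5 P1: load  L0 → I/E on L0; bus BusRd; mem=20
  op6 P1: load  L2 → I/M on L2; bus (none); mem=50
  op7 P0: store L2 := 11 → M/I on L2; bus BusRdX Flush; mem=74
  op8 P0: load  L0 → S/S on L0; bus BusRd; mem=20
  op9 P0: load  L1 → M/I on L1; bus (none); mem=60
  op10 P1: load  L0 → S/S on L0; bus (none); mem=20
  op11 P1: store L2 := 46 → I/M on L2; bus BusRdX Flush; mem=11
  op12 P0: store L0 := 19 → M/I on L0; bus BusUpgr; mem=20
  op13 P1: load  L2 → I/M on L2; bus (none); mem=11
  op14 P0: load  L1 → M/I on L1; bus (none); mem=60
  op15 P0: load  L2 → S/O on L2; bus BusRd; mem=11
  op16 P0: load  L2 → S/O on L2; bus (none); mem=11
  op17 P1: load  L0 → O/S on L0; bus BusRd; mem=20
  op18 P0: store L2 := 10 → M/I on L2; bus BusUpgr Flush; mem=46
  op19 P0: store L2 := 96 → M/I on L2; bus (none); mem=46
  op20 P0: store L1 := 82 → M/I on L1; bus (none); mem=60
  op21 P1: store L1 := 28 → I/M on L1; bus BusRdX Flush; mem=82
  op22 P1: load  L1 → I/M on L1; bus (none); mem=82
  op23 P0: load  L0 → O/S on L0; bus (none); mem=20
  op24 P1: load  L1 → I/M on L1; bus (none); mem=82
  op25 P1: load  L2 → O/S on L2; bus BusRd; mem=46
  op26 P1: store L0 := 85 → I/M on L0; bus BusUpgr Flush; mem=19
  op27 P1: store L2 := 51 → I/M on L2; bus BusUpgr Flush; mem=96
  op28 P1: store L2 := 62 → I/M on L2; bus (none); mem=96

state = M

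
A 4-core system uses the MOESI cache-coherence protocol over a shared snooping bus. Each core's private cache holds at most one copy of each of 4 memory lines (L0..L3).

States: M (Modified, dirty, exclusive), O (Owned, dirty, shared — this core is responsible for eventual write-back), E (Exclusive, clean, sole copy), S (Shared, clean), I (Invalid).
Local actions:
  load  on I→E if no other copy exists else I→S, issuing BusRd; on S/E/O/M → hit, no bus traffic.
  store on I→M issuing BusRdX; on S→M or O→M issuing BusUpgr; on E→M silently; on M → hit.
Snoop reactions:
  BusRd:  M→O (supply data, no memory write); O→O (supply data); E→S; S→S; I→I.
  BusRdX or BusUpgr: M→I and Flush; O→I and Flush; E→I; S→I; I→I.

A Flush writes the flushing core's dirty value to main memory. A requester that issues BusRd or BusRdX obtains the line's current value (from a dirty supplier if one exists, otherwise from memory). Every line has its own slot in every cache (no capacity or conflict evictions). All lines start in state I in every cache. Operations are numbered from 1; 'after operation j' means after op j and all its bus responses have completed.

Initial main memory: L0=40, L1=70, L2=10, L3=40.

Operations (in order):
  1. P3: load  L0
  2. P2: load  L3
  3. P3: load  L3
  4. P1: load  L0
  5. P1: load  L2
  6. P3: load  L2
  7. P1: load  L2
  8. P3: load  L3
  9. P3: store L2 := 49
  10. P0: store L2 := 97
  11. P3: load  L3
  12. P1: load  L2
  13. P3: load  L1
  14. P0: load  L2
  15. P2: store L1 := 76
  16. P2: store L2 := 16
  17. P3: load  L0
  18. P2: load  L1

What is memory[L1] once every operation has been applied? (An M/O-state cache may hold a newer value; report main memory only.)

memory[L1] = 70

step 1: P3: load  L0  ⟶  IIIE  (L0)  txn=BusRd  M[L0]=40
step 2: P2: load  L3  ⟶  IIEI  (L3)  txn=BusRd  M[L3]=40
step 3: P3: load  L3  ⟶  IISS  (L3)  txn=BusRd  M[L3]=40
step 4: P1: load  L0  ⟶  ISIS  (L0)  txn=BusRd  M[L0]=40
step 5: P1: load  L2  ⟶  IEII  (L2)  txn=BusRd  M[L2]=10
step 6: P3: load  L2  ⟶  ISIS  (L2)  txn=BusRd  M[L2]=10
step 7: P1: load  L2  ⟶  ISIS  (L2)  txn=∅  M[L2]=10
step 8: P3: load  L3  ⟶  IISS  (L3)  txn=∅  M[L3]=40
step 9: P3: store L2 := 49  ⟶  IIIM  (L2)  txn=BusUpgr  M[L2]=10
step 10: P0: store L2 := 97  ⟶  MIII  (L2)  txn=BusRdX+Flush  M[L2]=49
step 11: P3: load  L3  ⟶  IISS  (L3)  txn=∅  M[L3]=40
step 12: P1: load  L2  ⟶  OSII  (L2)  txn=BusRd  M[L2]=49
step 13: P3: load  L1  ⟶  IIIE  (L1)  txn=BusRd  M[L1]=70
step 14: P0: load  L2  ⟶  OSII  (L2)  txn=∅  M[L2]=49
step 15: P2: store L1 := 76  ⟶  IIMI  (L1)  txn=BusRdX  M[L1]=70
step 16: P2: store L2 := 16  ⟶  IIMI  (L2)  txn=BusRdX+Flush  M[L2]=97
step 17: P3: load  L0  ⟶  ISIS  (L0)  txn=∅  M[L0]=40
step 18: P2: load  L1  ⟶  IIMI  (L1)  txn=∅  M[L1]=70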